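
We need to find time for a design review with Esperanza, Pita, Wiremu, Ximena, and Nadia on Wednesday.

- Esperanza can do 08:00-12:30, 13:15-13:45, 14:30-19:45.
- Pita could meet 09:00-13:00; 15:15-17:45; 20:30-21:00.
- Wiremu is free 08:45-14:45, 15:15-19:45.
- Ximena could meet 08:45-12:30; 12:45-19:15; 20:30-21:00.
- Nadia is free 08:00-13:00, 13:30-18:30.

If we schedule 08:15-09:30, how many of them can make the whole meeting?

Esperanza and Nadia can make the full 08:15-09:30 slot — that's 2.

2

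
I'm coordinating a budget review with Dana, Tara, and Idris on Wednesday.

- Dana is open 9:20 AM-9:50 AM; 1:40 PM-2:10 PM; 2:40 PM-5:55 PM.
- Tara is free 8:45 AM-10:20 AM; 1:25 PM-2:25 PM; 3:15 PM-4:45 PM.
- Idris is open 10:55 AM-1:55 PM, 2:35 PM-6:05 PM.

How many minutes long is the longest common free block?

Dana ∩ Tara: 09:20-09:50, 13:40-14:10, 15:15-16:45.
Dana ∩ Tara ∩ Idris: 13:40-13:55, 15:15-16:45.
Those are the intersection windows.
The longest is 15:15-16:45 at 90 minutes.

90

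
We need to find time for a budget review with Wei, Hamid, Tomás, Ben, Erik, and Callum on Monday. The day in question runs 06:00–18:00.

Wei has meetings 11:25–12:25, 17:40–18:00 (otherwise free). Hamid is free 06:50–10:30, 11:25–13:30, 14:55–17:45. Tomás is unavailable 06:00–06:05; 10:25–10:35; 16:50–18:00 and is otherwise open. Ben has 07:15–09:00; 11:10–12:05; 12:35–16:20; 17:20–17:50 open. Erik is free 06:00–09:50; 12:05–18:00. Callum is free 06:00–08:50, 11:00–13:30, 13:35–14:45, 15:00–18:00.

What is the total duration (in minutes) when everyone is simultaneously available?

230

Wei free: 06:00-11:25, 12:25-17:40 (invert busy blocks within the working day).
Hamid free: 06:50-10:30, 11:25-13:30, 14:55-17:45.
Tomás free: 06:05-10:25, 10:35-16:50 (invert busy blocks within the working day).
Ben free: 07:15-09:00, 11:10-12:05, 12:35-16:20, 17:20-17:50.
Erik free: 06:00-09:50, 12:05-18:00.
Callum free: 06:00-08:50, 11:00-13:30, 13:35-14:45, 15:00-18:00.
Wei ∩ Hamid: 06:50-10:30, 12:25-13:30, 14:55-17:40.
Wei ∩ Hamid ∩ Tomás: 06:50-10:25, 12:25-13:30, 14:55-16:50.
Wei ∩ Hamid ∩ Tomás ∩ Ben: 07:15-09:00, 12:35-13:30, 14:55-16:20.
Wei ∩ Hamid ∩ Tomás ∩ Ben ∩ Erik: 07:15-09:00, 12:35-13:30, 14:55-16:20.
Wei ∩ Hamid ∩ Tomás ∩ Ben ∩ Erik ∩ Callum: 07:15-08:50, 12:35-13:30, 15:00-16:20.
Summing the common windows: 95 + 55 + 80 = 230 minutes.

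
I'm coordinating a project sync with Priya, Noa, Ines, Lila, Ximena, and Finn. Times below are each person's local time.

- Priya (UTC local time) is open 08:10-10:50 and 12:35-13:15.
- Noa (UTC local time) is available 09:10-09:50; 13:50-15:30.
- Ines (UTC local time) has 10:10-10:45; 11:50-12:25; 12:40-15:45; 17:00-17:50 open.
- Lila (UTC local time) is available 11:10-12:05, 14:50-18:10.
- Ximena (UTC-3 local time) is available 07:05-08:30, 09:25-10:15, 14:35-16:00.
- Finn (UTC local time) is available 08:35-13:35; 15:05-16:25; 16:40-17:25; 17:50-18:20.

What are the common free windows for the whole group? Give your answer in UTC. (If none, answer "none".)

Priya in UTC: 08:10-10:50, 12:35-13:15.
Noa in UTC: 09:10-09:50, 13:50-15:30.
Ines in UTC: 10:10-10:45, 11:50-12:25, 12:40-15:45, 17:00-17:50.
Lila in UTC: 11:10-12:05, 14:50-18:10.
Ximena in UTC: 10:05-11:30, 12:25-13:15, 17:35-19:00 (add 3h to convert from UTC-3).
Finn in UTC: 08:35-13:35, 15:05-16:25, 16:40-17:25, 17:50-18:20.
Priya ∩ Noa: 09:10-09:50.
Priya ∩ Noa ∩ Ines: ∅.
Priya ∩ Noa ∩ Ines ∩ Lila: ∅.
Priya ∩ Noa ∩ Ines ∩ Lila ∩ Ximena: ∅.
Priya ∩ Noa ∩ Ines ∩ Lila ∩ Ximena ∩ Finn: ∅.
There is no time when everyone is free.

none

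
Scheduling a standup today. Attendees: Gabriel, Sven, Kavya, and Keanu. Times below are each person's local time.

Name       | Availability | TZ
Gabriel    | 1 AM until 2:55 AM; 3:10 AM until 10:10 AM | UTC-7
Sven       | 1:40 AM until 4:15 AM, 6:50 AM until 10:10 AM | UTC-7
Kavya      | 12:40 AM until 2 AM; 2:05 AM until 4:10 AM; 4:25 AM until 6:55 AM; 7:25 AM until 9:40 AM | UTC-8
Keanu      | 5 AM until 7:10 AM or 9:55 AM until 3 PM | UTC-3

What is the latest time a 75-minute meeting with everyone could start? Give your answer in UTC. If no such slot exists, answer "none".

Gabriel in UTC: 08:00-09:55, 10:10-17:10 (add 7h to convert from UTC-7).
Sven in UTC: 08:40-11:15, 13:50-17:10 (add 7h to convert from UTC-7).
Kavya in UTC: 08:40-10:00, 10:05-12:10, 12:25-14:55, 15:25-17:40 (add 8h to convert from UTC-8).
Keanu in UTC: 08:00-10:10, 12:55-18:00 (add 3h to convert from UTC-3).
Gabriel ∩ Sven: 08:40-09:55, 10:10-11:15, 13:50-17:10.
Gabriel ∩ Sven ∩ Kavya: 08:40-09:55, 10:10-11:15, 13:50-14:55, 15:25-17:10.
Gabriel ∩ Sven ∩ Kavya ∩ Keanu: 08:40-09:55, 13:50-14:55, 15:25-17:10.
Those are the intersection windows.
The last common window of at least 75 minutes is 15:25-17:10; a 75-minute meeting can start as late as 15:55 and still end by 17:10.

15:55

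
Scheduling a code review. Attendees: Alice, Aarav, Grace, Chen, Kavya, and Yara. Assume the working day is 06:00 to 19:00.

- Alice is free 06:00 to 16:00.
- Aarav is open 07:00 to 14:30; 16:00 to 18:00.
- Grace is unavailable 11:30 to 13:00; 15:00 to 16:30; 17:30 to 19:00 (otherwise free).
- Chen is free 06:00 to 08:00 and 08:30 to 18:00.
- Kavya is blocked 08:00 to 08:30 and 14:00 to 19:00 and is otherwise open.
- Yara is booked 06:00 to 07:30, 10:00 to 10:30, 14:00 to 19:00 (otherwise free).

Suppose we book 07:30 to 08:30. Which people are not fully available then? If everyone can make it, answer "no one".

Alice free: 06:00-16:00.
Aarav free: 07:00-14:30, 16:00-18:00.
Grace free: 06:00-11:30, 13:00-15:00, 16:30-17:30 (invert busy blocks within the working day).
Chen free: 06:00-08:00, 08:30-18:00.
Kavya free: 06:00-08:00, 08:30-14:00 (invert busy blocks within the working day).
Yara free: 07:30-10:00, 10:30-14:00 (invert busy blocks within the working day).
Alice: free for 07:30-08:30. Aarav: free for 07:30-08:30. Grace: free for 07:30-08:30. Chen: not fully free for 07:30-08:30. Kavya: not fully free for 07:30-08:30. Yara: free for 07:30-08:30.

Chen, Kavya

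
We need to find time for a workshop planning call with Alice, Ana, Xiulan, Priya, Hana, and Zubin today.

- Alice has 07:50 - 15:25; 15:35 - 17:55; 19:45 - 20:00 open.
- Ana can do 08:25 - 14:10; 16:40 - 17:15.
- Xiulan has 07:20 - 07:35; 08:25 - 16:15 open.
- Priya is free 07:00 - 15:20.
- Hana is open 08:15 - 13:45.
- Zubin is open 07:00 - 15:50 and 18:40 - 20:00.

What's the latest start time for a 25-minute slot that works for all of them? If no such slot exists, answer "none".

13:20

Alice ∩ Ana: 08:25-14:10, 16:40-17:15.
Alice ∩ Ana ∩ Xiulan: 08:25-14:10.
Alice ∩ Ana ∩ Xiulan ∩ Priya: 08:25-14:10.
Alice ∩ Ana ∩ Xiulan ∩ Priya ∩ Hana: 08:25-13:45.
Alice ∩ Ana ∩ Xiulan ∩ Priya ∩ Hana ∩ Zubin: 08:25-13:45.
The last common window of at least 25 minutes is 08:25-13:45; a 25-minute meeting can start as late as 13:20 and still end by 13:45.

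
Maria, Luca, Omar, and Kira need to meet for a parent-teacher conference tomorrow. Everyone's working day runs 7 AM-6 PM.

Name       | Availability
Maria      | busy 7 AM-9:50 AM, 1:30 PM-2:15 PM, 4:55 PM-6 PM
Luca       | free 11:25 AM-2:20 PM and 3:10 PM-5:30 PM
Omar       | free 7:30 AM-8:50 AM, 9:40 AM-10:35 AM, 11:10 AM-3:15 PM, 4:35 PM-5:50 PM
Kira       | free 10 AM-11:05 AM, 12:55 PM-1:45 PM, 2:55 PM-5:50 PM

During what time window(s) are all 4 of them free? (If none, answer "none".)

12:55-13:30, 15:10-15:15, 16:35-16:55

Maria free: 09:50-13:30, 14:15-16:55 (invert busy blocks within the working day).
Luca free: 11:25-14:20, 15:10-17:30.
Omar free: 07:30-08:50, 09:40-10:35, 11:10-15:15, 16:35-17:50.
Kira free: 10:00-11:05, 12:55-13:45, 14:55-17:50.
Maria ∩ Luca: 11:25-13:30, 14:15-14:20, 15:10-16:55.
Maria ∩ Luca ∩ Omar: 11:25-13:30, 14:15-14:20, 15:10-15:15, 16:35-16:55.
Maria ∩ Luca ∩ Omar ∩ Kira: 12:55-13:30, 15:10-15:15, 16:35-16:55.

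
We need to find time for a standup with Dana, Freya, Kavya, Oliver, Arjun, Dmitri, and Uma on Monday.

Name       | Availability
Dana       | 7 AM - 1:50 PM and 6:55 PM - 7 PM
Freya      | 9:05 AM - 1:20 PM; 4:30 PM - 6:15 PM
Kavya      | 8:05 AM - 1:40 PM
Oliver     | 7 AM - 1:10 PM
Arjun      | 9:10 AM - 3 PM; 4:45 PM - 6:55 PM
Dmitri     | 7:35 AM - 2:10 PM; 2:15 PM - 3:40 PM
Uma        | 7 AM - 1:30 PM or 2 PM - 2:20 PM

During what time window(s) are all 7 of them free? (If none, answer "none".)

09:10-13:10

Dana ∩ Freya: 09:05-13:20.
Dana ∩ Freya ∩ Kavya: 09:05-13:20.
Dana ∩ Freya ∩ Kavya ∩ Oliver: 09:05-13:10.
Dana ∩ Freya ∩ Kavya ∩ Oliver ∩ Arjun: 09:10-13:10.
Dana ∩ Freya ∩ Kavya ∩ Oliver ∩ Arjun ∩ Dmitri: 09:10-13:10.
Dana ∩ Freya ∩ Kavya ∩ Oliver ∩ Arjun ∩ Dmitri ∩ Uma: 09:10-13:10.
Those are the intersection windows.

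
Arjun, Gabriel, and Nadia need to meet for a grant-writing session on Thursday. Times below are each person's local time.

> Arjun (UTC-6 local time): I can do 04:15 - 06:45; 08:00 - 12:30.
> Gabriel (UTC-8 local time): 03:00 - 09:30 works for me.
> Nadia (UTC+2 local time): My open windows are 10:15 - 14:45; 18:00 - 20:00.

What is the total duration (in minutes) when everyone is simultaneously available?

195

Arjun in UTC: 10:15-12:45, 14:00-18:30 (add 6h to convert from UTC-6).
Gabriel in UTC: 11:00-17:30 (add 8h to convert from UTC-8).
Nadia in UTC: 08:15-12:45, 16:00-18:00 (subtract 2h to convert from UTC+2).
Arjun ∩ Gabriel: 11:00-12:45, 14:00-17:30.
Arjun ∩ Gabriel ∩ Nadia: 11:00-12:45, 16:00-17:30.
Those are the intersection windows.
Summing the common windows: 105 + 90 = 195 minutes.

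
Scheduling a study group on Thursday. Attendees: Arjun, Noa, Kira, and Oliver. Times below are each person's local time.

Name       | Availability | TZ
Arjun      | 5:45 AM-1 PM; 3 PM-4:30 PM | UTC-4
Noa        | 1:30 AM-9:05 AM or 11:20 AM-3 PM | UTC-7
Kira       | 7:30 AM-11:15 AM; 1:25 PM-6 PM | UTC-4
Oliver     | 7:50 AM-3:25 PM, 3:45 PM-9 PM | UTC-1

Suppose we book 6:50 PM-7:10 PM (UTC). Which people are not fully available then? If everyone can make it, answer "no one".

Arjun in UTC: 09:45-17:00, 19:00-20:30 (add 4h to convert from UTC-4).
Noa in UTC: 08:30-16:05, 18:20-22:00 (add 7h to convert from UTC-7).
Kira in UTC: 11:30-15:15, 17:25-22:00 (add 4h to convert from UTC-4).
Oliver in UTC: 08:50-16:25, 16:45-22:00 (add 1h to convert from UTC-1).
Arjun: not fully free for 18:50-19:10. Noa: free for 18:50-19:10. Kira: free for 18:50-19:10. Oliver: free for 18:50-19:10.

Arjun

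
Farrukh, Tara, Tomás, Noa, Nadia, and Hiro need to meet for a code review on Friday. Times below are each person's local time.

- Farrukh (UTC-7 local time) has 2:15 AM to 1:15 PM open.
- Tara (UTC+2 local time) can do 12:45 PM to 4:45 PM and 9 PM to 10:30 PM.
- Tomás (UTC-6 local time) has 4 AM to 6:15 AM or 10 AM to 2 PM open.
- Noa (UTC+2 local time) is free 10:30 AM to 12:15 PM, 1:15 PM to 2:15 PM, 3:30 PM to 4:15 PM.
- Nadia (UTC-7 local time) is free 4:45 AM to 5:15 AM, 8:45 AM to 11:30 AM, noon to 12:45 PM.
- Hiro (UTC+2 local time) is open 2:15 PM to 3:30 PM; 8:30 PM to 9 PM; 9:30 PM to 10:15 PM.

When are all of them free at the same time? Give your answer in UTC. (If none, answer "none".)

none

Farrukh in UTC: 09:15-20:15 (add 7h to convert from UTC-7).
Tara in UTC: 10:45-14:45, 19:00-20:30 (subtract 2h to convert from UTC+2).
Tomás in UTC: 10:00-12:15, 16:00-20:00 (add 6h to convert from UTC-6).
Noa in UTC: 08:30-10:15, 11:15-12:15, 13:30-14:15 (subtract 2h to convert from UTC+2).
Nadia in UTC: 11:45-12:15, 15:45-18:30, 19:00-19:45 (add 7h to convert from UTC-7).
Hiro in UTC: 12:15-13:30, 18:30-19:00, 19:30-20:15 (subtract 2h to convert from UTC+2).
Farrukh ∩ Tara: 10:45-14:45, 19:00-20:15.
Farrukh ∩ Tara ∩ Tomás: 10:45-12:15, 19:00-20:00.
Farrukh ∩ Tara ∩ Tomás ∩ Noa: 11:15-12:15.
Farrukh ∩ Tara ∩ Tomás ∩ Noa ∩ Nadia: 11:45-12:15.
Farrukh ∩ Tara ∩ Tomás ∩ Noa ∩ Nadia ∩ Hiro: ∅.
There is no time when everyone is free.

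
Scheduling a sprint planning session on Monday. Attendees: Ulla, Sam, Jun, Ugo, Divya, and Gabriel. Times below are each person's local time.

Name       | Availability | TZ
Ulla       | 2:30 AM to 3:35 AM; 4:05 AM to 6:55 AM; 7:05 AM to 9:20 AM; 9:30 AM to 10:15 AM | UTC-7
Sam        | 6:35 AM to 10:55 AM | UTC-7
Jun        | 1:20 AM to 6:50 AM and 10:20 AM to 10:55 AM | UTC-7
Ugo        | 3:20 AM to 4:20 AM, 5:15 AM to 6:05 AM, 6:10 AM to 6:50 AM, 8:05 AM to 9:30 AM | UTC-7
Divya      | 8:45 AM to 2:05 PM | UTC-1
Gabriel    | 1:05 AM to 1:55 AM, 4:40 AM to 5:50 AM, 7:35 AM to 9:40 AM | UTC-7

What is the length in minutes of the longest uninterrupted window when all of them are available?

Ulla in UTC: 09:30-10:35, 11:05-13:55, 14:05-16:20, 16:30-17:15 (add 7h to convert from UTC-7).
Sam in UTC: 13:35-17:55 (add 7h to convert from UTC-7).
Jun in UTC: 08:20-13:50, 17:20-17:55 (add 7h to convert from UTC-7).
Ugo in UTC: 10:20-11:20, 12:15-13:05, 13:10-13:50, 15:05-16:30 (add 7h to convert from UTC-7).
Divya in UTC: 09:45-15:05 (add 1h to convert from UTC-1).
Gabriel in UTC: 08:05-08:55, 11:40-12:50, 14:35-16:40 (add 7h to convert from UTC-7).
Ulla ∩ Sam: 13:35-13:55, 14:05-16:20, 16:30-17:15.
Ulla ∩ Sam ∩ Jun: 13:35-13:50.
Ulla ∩ Sam ∩ Jun ∩ Ugo: 13:35-13:50.
Ulla ∩ Sam ∩ Jun ∩ Ugo ∩ Divya: 13:35-13:50.
Ulla ∩ Sam ∩ Jun ∩ Ugo ∩ Divya ∩ Gabriel: ∅.
There is no time when everyone is free.
No common window exists, so the longest block is 0 minutes.

0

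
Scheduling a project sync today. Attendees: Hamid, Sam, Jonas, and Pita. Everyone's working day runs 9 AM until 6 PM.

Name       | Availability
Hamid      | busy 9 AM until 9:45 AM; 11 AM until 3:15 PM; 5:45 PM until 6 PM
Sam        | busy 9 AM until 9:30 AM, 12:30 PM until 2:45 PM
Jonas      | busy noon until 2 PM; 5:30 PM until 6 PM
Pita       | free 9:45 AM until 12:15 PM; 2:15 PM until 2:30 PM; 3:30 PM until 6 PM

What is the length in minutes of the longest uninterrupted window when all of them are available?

120

Hamid free: 09:45-11:00, 15:15-17:45 (invert busy blocks within the working day).
Sam free: 09:30-12:30, 14:45-18:00 (invert busy blocks within the working day).
Jonas free: 09:00-12:00, 14:00-17:30 (invert busy blocks within the working day).
Pita free: 09:45-12:15, 14:15-14:30, 15:30-18:00.
Hamid ∩ Sam: 09:45-11:00, 15:15-17:45.
Hamid ∩ Sam ∩ Jonas: 09:45-11:00, 15:15-17:30.
Hamid ∩ Sam ∩ Jonas ∩ Pita: 09:45-11:00, 15:30-17:30.
So the common availability across everyone is 09:45-11:00, 15:30-17:30.
The longest is 15:30-17:30 at 120 minutes.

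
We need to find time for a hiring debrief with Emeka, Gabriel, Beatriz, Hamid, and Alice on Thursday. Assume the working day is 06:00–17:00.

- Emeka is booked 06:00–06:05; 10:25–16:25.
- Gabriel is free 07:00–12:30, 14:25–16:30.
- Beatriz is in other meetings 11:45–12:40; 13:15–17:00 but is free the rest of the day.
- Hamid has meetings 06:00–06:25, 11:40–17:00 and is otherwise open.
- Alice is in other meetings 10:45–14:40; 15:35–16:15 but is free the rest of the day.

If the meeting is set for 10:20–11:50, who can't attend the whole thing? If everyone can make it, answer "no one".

Alice, Beatriz, Emeka, Hamid

Emeka free: 06:05-10:25, 16:25-17:00 (invert busy blocks within the working day).
Gabriel free: 07:00-12:30, 14:25-16:30.
Beatriz free: 06:00-11:45, 12:40-13:15 (invert busy blocks within the working day).
Hamid free: 06:25-11:40 (invert busy blocks within the working day).
Alice free: 06:00-10:45, 14:40-15:35, 16:15-17:00 (invert busy blocks within the working day).
Emeka: not fully free for 10:20-11:50. Gabriel: free for 10:20-11:50. Beatriz: not fully free for 10:20-11:50. Hamid: not fully free for 10:20-11:50. Alice: not fully free for 10:20-11:50.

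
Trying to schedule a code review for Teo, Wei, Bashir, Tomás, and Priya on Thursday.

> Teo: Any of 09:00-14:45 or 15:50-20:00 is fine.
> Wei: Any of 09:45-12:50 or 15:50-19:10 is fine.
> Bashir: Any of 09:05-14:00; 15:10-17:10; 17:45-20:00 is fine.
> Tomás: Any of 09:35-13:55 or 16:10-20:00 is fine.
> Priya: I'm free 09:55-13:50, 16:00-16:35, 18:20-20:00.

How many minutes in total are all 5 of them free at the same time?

Teo ∩ Wei: 09:45-12:50, 15:50-19:10.
Teo ∩ Wei ∩ Bashir: 09:45-12:50, 15:50-17:10, 17:45-19:10.
Teo ∩ Wei ∩ Bashir ∩ Tomás: 09:45-12:50, 16:10-17:10, 17:45-19:10.
Teo ∩ Wei ∩ Bashir ∩ Tomás ∩ Priya: 09:55-12:50, 16:10-16:35, 18:20-19:10.
Summing the common windows: 175 + 25 + 50 = 250 minutes.

250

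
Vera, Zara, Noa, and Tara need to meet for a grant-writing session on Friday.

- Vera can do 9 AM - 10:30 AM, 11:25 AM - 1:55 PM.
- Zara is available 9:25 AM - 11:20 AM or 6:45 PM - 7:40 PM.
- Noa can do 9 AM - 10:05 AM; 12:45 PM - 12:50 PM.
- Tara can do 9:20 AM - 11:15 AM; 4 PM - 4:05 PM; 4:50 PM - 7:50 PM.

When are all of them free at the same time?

09:25-10:05

Vera ∩ Zara: 09:25-10:30.
Vera ∩ Zara ∩ Noa: 09:25-10:05.
Vera ∩ Zara ∩ Noa ∩ Tara: 09:25-10:05.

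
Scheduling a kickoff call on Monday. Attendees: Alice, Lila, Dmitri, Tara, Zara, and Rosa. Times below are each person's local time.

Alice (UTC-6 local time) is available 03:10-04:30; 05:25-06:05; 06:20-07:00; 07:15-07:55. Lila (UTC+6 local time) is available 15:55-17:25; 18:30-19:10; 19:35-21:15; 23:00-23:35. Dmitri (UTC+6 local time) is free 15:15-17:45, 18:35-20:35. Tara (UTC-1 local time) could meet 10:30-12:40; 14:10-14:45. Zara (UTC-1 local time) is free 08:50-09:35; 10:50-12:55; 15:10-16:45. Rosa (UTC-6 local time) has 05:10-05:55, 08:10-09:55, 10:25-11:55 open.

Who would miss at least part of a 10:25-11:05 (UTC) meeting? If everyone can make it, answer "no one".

Alice in UTC: 09:10-10:30, 11:25-12:05, 12:20-13:00, 13:15-13:55 (add 6h to convert from UTC-6).
Lila in UTC: 09:55-11:25, 12:30-13:10, 13:35-15:15, 17:00-17:35 (subtract 6h to convert from UTC+6).
Dmitri in UTC: 09:15-11:45, 12:35-14:35 (subtract 6h to convert from UTC+6).
Tara in UTC: 11:30-13:40, 15:10-15:45 (add 1h to convert from UTC-1).
Zara in UTC: 09:50-10:35, 11:50-13:55, 16:10-17:45 (add 1h to convert from UTC-1).
Rosa in UTC: 11:10-11:55, 14:10-15:55, 16:25-17:55 (add 6h to convert from UTC-6).
Alice: not fully free for 10:25-11:05. Lila: free for 10:25-11:05. Dmitri: free for 10:25-11:05. Tara: not fully free for 10:25-11:05. Zara: not fully free for 10:25-11:05. Rosa: not fully free for 10:25-11:05.

Alice, Rosa, Tara, Zara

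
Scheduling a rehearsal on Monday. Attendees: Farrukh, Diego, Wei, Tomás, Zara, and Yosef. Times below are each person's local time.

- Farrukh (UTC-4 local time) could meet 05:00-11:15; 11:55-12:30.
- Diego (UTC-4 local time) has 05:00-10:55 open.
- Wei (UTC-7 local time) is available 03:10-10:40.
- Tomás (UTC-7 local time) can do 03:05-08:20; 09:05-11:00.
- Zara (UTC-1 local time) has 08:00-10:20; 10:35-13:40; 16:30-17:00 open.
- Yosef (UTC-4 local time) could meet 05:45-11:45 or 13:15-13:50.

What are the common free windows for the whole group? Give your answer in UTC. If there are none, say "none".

Farrukh in UTC: 09:00-15:15, 15:55-16:30 (add 4h to convert from UTC-4).
Diego in UTC: 09:00-14:55 (add 4h to convert from UTC-4).
Wei in UTC: 10:10-17:40 (add 7h to convert from UTC-7).
Tomás in UTC: 10:05-15:20, 16:05-18:00 (add 7h to convert from UTC-7).
Zara in UTC: 09:00-11:20, 11:35-14:40, 17:30-18:00 (add 1h to convert from UTC-1).
Yosef in UTC: 09:45-15:45, 17:15-17:50 (add 4h to convert from UTC-4).
Farrukh ∩ Diego: 09:00-14:55.
Farrukh ∩ Diego ∩ Wei: 10:10-14:55.
Farrukh ∩ Diego ∩ Wei ∩ Tomás: 10:10-14:55.
Farrukh ∩ Diego ∩ Wei ∩ Tomás ∩ Zara: 10:10-11:20, 11:35-14:40.
Farrukh ∩ Diego ∩ Wei ∩ Tomás ∩ Zara ∩ Yosef: 10:10-11:20, 11:35-14:40.

10:10-11:20, 11:35-14:40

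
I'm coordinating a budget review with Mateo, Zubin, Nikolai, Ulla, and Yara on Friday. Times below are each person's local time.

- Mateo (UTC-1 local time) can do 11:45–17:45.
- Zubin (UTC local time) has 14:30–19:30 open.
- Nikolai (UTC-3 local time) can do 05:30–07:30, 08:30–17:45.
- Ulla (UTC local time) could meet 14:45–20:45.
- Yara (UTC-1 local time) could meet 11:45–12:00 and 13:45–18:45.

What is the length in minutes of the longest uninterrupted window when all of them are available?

240

Mateo in UTC: 12:45-18:45 (add 1h to convert from UTC-1).
Zubin in UTC: 14:30-19:30.
Nikolai in UTC: 08:30-10:30, 11:30-20:45 (add 3h to convert from UTC-3).
Ulla in UTC: 14:45-20:45.
Yara in UTC: 12:45-13:00, 14:45-19:45 (add 1h to convert from UTC-1).
Mateo ∩ Zubin: 14:30-18:45.
Mateo ∩ Zubin ∩ Nikolai: 14:30-18:45.
Mateo ∩ Zubin ∩ Nikolai ∩ Ulla: 14:45-18:45.
Mateo ∩ Zubin ∩ Nikolai ∩ Ulla ∩ Yara: 14:45-18:45.
The longest is 14:45-18:45 at 240 minutes.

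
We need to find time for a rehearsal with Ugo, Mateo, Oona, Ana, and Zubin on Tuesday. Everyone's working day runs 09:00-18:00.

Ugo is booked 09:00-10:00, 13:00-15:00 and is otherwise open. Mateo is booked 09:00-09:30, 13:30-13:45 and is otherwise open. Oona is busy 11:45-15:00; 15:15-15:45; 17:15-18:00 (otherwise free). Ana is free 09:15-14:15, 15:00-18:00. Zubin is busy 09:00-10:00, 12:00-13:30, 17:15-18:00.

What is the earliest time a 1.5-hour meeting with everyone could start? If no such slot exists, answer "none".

Ugo free: 10:00-13:00, 15:00-18:00 (invert busy blocks within the working day).
Mateo free: 09:30-13:30, 13:45-18:00 (invert busy blocks within the working day).
Oona free: 09:00-11:45, 15:00-15:15, 15:45-17:15 (invert busy blocks within the working day).
Ana free: 09:15-14:15, 15:00-18:00.
Zubin free: 10:00-12:00, 13:30-17:15 (invert busy blocks within the working day).
Ugo ∩ Mateo: 10:00-13:00, 15:00-18:00.
Ugo ∩ Mateo ∩ Oona: 10:00-11:45, 15:00-15:15, 15:45-17:15.
Ugo ∩ Mateo ∩ Oona ∩ Ana: 10:00-11:45, 15:00-15:15, 15:45-17:15.
Ugo ∩ Mateo ∩ Oona ∩ Ana ∩ Zubin: 10:00-11:45, 15:00-15:15, 15:45-17:15.
The first common window of at least 90 minutes is 10:00-11:45, so the earliest start is 10:00.

10:00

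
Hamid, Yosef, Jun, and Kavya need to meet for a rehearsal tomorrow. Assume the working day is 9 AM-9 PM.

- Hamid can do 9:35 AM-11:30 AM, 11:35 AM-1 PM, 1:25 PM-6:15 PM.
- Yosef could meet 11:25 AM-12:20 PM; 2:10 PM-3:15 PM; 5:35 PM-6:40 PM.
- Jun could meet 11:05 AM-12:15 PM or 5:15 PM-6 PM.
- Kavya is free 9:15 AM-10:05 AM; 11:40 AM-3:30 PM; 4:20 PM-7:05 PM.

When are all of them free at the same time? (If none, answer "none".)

11:40-12:15, 17:35-18:00

Hamid ∩ Yosef: 11:25-11:30, 11:35-12:20, 14:10-15:15, 17:35-18:15.
Hamid ∩ Yosef ∩ Jun: 11:25-11:30, 11:35-12:15, 17:35-18:00.
Hamid ∩ Yosef ∩ Jun ∩ Kavya: 11:40-12:15, 17:35-18:00.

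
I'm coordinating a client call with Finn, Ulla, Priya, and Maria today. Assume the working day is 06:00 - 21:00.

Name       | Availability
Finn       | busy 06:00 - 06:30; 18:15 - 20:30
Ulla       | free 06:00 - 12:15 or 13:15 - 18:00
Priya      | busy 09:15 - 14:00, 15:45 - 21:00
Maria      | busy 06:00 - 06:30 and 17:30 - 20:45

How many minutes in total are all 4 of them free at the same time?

270

Finn free: 06:30-18:15, 20:30-21:00 (invert busy blocks within the working day).
Ulla free: 06:00-12:15, 13:15-18:00.
Priya free: 06:00-09:15, 14:00-15:45 (invert busy blocks within the working day).
Maria free: 06:30-17:30, 20:45-21:00 (invert busy blocks within the working day).
Finn ∩ Ulla: 06:30-12:15, 13:15-18:00.
Finn ∩ Ulla ∩ Priya: 06:30-09:15, 14:00-15:45.
Finn ∩ Ulla ∩ Priya ∩ Maria: 06:30-09:15, 14:00-15:45.
Summing the common windows: 165 + 105 = 270 minutes.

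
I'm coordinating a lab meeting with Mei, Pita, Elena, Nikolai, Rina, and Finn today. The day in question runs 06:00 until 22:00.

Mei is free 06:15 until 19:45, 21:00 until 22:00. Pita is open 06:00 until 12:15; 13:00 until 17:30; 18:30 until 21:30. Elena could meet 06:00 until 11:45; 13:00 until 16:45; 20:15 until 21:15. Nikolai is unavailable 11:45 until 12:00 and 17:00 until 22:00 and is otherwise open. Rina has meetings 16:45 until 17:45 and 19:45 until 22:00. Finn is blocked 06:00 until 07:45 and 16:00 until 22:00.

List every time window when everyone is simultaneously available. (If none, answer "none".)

Mei free: 06:15-19:45, 21:00-22:00.
Pita free: 06:00-12:15, 13:00-17:30, 18:30-21:30.
Elena free: 06:00-11:45, 13:00-16:45, 20:15-21:15.
Nikolai free: 06:00-11:45, 12:00-17:00 (invert busy blocks within the working day).
Rina free: 06:00-16:45, 17:45-19:45 (invert busy blocks within the working day).
Finn free: 07:45-16:00 (invert busy blocks within the working day).
Mei ∩ Pita: 06:15-12:15, 13:00-17:30, 18:30-19:45, 21:00-21:30.
Mei ∩ Pita ∩ Elena: 06:15-11:45, 13:00-16:45, 21:00-21:15.
Mei ∩ Pita ∩ Elena ∩ Nikolai: 06:15-11:45, 13:00-16:45.
Mei ∩ Pita ∩ Elena ∩ Nikolai ∩ Rina: 06:15-11:45, 13:00-16:45.
Mei ∩ Pita ∩ Elena ∩ Nikolai ∩ Rina ∩ Finn: 07:45-11:45, 13:00-16:00.
Those are the intersection windows.

07:45-11:45, 13:00-16:00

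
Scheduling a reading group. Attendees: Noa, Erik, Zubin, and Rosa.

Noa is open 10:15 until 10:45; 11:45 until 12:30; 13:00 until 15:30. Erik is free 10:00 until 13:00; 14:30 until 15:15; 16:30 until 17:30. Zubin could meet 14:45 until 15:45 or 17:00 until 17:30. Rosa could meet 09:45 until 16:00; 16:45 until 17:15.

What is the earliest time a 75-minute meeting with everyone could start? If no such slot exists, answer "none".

none

Noa ∩ Erik: 10:15-10:45, 11:45-12:30, 14:30-15:15.
Noa ∩ Erik ∩ Zubin: 14:45-15:15.
Noa ∩ Erik ∩ Zubin ∩ Rosa: 14:45-15:15.
No common window is at least 75 minutes long.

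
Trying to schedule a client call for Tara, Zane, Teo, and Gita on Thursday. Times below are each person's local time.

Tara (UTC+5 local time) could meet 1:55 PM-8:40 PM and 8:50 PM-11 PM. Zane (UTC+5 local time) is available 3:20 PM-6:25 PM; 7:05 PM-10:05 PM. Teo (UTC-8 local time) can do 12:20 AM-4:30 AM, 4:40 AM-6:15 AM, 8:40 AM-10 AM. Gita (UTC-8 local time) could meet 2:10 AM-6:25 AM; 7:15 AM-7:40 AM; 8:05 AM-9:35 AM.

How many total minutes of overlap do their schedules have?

Tara in UTC: 08:55-15:40, 15:50-18:00 (subtract 5h to convert from UTC+5).
Zane in UTC: 10:20-13:25, 14:05-17:05 (subtract 5h to convert from UTC+5).
Teo in UTC: 08:20-12:30, 12:40-14:15, 16:40-18:00 (add 8h to convert from UTC-8).
Gita in UTC: 10:10-14:25, 15:15-15:40, 16:05-17:35 (add 8h to convert from UTC-8).
Tara ∩ Zane: 10:20-13:25, 14:05-15:40, 15:50-17:05.
Tara ∩ Zane ∩ Teo: 10:20-12:30, 12:40-13:25, 14:05-14:15, 16:40-17:05.
Tara ∩ Zane ∩ Teo ∩ Gita: 10:20-12:30, 12:40-13:25, 14:05-14:15, 16:40-17:05.
So the common availability across everyone is 10:20-12:30, 12:40-13:25, 14:05-14:15, 16:40-17:05.
Summing the common windows: 130 + 45 + 10 + 25 = 210 minutes.

210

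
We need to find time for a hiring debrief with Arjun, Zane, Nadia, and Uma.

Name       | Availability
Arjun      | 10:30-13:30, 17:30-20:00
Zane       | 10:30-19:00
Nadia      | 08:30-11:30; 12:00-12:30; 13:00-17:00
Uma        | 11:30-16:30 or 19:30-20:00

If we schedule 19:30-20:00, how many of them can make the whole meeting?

2

Arjun and Uma can make the full 19:30-20:00 slot — that's 2.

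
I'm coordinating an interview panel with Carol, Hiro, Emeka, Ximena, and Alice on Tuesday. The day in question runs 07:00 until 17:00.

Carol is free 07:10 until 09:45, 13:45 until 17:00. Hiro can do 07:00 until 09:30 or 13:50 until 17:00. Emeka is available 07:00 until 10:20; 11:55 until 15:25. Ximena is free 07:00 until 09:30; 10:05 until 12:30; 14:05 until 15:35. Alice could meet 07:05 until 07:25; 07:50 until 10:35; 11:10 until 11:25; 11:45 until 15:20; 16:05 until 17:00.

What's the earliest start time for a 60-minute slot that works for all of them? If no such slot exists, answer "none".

07:50

Carol ∩ Hiro: 07:10-09:30, 13:50-17:00.
Carol ∩ Hiro ∩ Emeka: 07:10-09:30, 13:50-15:25.
Carol ∩ Hiro ∩ Emeka ∩ Ximena: 07:10-09:30, 14:05-15:25.
Carol ∩ Hiro ∩ Emeka ∩ Ximena ∩ Alice: 07:10-07:25, 07:50-09:30, 14:05-15:20.
The first common window of at least 60 minutes is 07:50-09:30, so the earliest start is 07:50.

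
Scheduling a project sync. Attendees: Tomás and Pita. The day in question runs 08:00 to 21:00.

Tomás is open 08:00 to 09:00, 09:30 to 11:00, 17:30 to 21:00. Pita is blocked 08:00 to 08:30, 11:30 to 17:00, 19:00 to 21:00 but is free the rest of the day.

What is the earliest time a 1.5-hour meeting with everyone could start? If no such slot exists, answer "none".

Tomás free: 08:00-09:00, 09:30-11:00, 17:30-21:00.
Pita free: 08:30-11:30, 17:00-19:00 (invert busy blocks within the working day).
Tomás ∩ Pita: 08:30-09:00, 09:30-11:00, 17:30-19:00.
The first common window of at least 90 minutes is 09:30-11:00, so the earliest start is 09:30.

09:30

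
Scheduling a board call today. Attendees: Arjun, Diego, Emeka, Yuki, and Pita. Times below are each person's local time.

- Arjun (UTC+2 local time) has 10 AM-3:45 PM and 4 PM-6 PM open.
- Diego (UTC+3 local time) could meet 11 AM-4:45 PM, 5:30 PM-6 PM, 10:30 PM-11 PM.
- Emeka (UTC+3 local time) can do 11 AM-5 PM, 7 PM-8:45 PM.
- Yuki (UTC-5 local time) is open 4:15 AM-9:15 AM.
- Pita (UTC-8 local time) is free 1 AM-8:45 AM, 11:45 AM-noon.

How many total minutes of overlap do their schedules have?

270

Arjun in UTC: 08:00-13:45, 14:00-16:00 (subtract 2h to convert from UTC+2).
Diego in UTC: 08:00-13:45, 14:30-15:00, 19:30-20:00 (subtract 3h to convert from UTC+3).
Emeka in UTC: 08:00-14:00, 16:00-17:45 (subtract 3h to convert from UTC+3).
Yuki in UTC: 09:15-14:15 (add 5h to convert from UTC-5).
Pita in UTC: 09:00-16:45, 19:45-20:00 (add 8h to convert from UTC-8).
Arjun ∩ Diego: 08:00-13:45, 14:30-15:00.
Arjun ∩ Diego ∩ Emeka: 08:00-13:45.
Arjun ∩ Diego ∩ Emeka ∩ Yuki: 09:15-13:45.
Arjun ∩ Diego ∩ Emeka ∩ Yuki ∩ Pita: 09:15-13:45.
So the common availability across everyone is 09:15-13:45.
That's a single block of 270 minutes.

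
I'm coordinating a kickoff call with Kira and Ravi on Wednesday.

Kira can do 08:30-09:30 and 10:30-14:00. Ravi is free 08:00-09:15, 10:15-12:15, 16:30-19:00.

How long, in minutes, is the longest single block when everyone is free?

105

Kira ∩ Ravi: 08:30-09:15, 10:30-12:15.
So the common availability across everyone is 08:30-09:15, 10:30-12:15.
The longest is 10:30-12:15 at 105 minutes.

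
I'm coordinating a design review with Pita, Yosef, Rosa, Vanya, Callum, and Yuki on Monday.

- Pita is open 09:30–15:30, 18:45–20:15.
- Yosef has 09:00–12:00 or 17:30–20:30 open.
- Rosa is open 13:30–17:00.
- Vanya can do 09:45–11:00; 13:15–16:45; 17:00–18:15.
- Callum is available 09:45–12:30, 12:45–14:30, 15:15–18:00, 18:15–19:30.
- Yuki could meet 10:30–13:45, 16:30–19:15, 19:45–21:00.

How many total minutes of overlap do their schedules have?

Pita ∩ Yosef: 09:30-12:00, 18:45-20:15.
Pita ∩ Yosef ∩ Rosa: ∅.
Pita ∩ Yosef ∩ Rosa ∩ Vanya: ∅.
Pita ∩ Yosef ∩ Rosa ∩ Vanya ∩ Callum: ∅.
Pita ∩ Yosef ∩ Rosa ∩ Vanya ∩ Callum ∩ Yuki: ∅.
There is no time when everyone is free.
There is no common window, so the total is 0 minutes.

0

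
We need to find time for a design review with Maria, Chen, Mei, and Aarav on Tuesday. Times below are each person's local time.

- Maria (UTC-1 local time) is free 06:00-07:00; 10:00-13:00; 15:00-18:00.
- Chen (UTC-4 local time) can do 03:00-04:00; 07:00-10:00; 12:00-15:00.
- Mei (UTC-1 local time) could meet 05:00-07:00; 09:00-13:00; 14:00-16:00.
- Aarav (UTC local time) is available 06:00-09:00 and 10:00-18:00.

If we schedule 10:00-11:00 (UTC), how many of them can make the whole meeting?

Maria in UTC: 07:00-08:00, 11:00-14:00, 16:00-19:00 (add 1h to convert from UTC-1).
Chen in UTC: 07:00-08:00, 11:00-14:00, 16:00-19:00 (add 4h to convert from UTC-4).
Mei in UTC: 06:00-08:00, 10:00-14:00, 15:00-17:00 (add 1h to convert from UTC-1).
Aarav in UTC: 06:00-09:00, 10:00-18:00.
Mei and Aarav can make the full 10:00-11:00 slot — that's 2.

2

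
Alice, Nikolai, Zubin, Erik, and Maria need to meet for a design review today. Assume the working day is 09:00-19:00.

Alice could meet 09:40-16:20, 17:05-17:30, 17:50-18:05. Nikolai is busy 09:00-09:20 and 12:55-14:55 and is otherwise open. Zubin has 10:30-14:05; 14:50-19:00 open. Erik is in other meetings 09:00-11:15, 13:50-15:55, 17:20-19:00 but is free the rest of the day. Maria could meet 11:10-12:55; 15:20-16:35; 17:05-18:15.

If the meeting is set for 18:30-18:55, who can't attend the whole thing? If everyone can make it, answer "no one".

Alice, Erik, Maria

Alice free: 09:40-16:20, 17:05-17:30, 17:50-18:05.
Nikolai free: 09:20-12:55, 14:55-19:00 (invert busy blocks within the working day).
Zubin free: 10:30-14:05, 14:50-19:00.
Erik free: 11:15-13:50, 15:55-17:20 (invert busy blocks within the working day).
Maria free: 11:10-12:55, 15:20-16:35, 17:05-18:15.
Alice: not fully free for 18:30-18:55. Nikolai: free for 18:30-18:55. Zubin: free for 18:30-18:55. Erik: not fully free for 18:30-18:55. Maria: not fully free for 18:30-18:55.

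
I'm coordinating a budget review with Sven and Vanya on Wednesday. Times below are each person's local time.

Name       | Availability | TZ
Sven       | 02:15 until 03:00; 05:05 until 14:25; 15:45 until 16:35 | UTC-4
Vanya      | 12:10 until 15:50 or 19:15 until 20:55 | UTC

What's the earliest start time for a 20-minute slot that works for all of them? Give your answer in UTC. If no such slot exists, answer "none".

Sven in UTC: 06:15-07:00, 09:05-18:25, 19:45-20:35 (add 4h to convert from UTC-4).
Vanya in UTC: 12:10-15:50, 19:15-20:55.
Sven ∩ Vanya: 12:10-15:50, 19:45-20:35.
The first common window of at least 20 minutes is 12:10-15:50, so the earliest start is 12:10.

12:10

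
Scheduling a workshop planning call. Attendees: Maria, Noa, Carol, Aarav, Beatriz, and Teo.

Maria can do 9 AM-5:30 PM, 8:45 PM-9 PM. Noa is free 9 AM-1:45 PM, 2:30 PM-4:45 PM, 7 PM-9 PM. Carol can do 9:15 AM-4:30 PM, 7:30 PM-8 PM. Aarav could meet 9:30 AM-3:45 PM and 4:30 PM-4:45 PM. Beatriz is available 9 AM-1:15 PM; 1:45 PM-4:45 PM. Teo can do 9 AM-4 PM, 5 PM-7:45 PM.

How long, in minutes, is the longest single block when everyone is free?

225

Maria ∩ Noa: 09:00-13:45, 14:30-16:45, 20:45-21:00.
Maria ∩ Noa ∩ Carol: 09:15-13:45, 14:30-16:30.
Maria ∩ Noa ∩ Carol ∩ Aarav: 09:30-13:45, 14:30-15:45.
Maria ∩ Noa ∩ Carol ∩ Aarav ∩ Beatriz: 09:30-13:15, 14:30-15:45.
Maria ∩ Noa ∩ Carol ∩ Aarav ∩ Beatriz ∩ Teo: 09:30-13:15, 14:30-15:45.
The longest is 09:30-13:15 at 225 minutes.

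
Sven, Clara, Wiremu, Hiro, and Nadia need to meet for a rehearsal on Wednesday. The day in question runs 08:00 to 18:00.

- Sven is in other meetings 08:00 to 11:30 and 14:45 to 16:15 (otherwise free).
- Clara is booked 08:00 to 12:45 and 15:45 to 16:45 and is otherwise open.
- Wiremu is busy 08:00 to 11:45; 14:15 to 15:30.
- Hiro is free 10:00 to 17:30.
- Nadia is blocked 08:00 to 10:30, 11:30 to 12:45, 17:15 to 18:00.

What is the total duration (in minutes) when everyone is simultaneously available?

Sven free: 11:30-14:45, 16:15-18:00 (invert busy blocks within the working day).
Clara free: 12:45-15:45, 16:45-18:00 (invert busy blocks within the working day).
Wiremu free: 11:45-14:15, 15:30-18:00 (invert busy blocks within the working day).
Hiro free: 10:00-17:30.
Nadia free: 10:30-11:30, 12:45-17:15 (invert busy blocks within the working day).
Sven ∩ Clara: 12:45-14:45, 16:45-18:00.
Sven ∩ Clara ∩ Wiremu: 12:45-14:15, 16:45-18:00.
Sven ∩ Clara ∩ Wiremu ∩ Hiro: 12:45-14:15, 16:45-17:30.
Sven ∩ Clara ∩ Wiremu ∩ Hiro ∩ Nadia: 12:45-14:15, 16:45-17:15.
Summing the common windows: 90 + 30 = 120 minutes.

120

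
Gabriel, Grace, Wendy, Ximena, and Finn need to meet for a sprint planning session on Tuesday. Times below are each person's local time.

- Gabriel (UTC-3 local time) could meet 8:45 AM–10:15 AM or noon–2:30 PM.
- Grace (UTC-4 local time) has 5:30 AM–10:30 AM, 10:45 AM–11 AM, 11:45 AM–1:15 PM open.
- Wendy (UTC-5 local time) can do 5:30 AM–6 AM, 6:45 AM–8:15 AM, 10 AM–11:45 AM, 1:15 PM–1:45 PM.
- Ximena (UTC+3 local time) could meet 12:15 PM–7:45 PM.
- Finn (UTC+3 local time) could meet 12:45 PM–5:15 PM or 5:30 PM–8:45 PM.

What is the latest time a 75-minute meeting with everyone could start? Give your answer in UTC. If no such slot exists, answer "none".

12:00

Gabriel in UTC: 11:45-13:15, 15:00-17:30 (add 3h to convert from UTC-3).
Grace in UTC: 09:30-14:30, 14:45-15:00, 15:45-17:15 (add 4h to convert from UTC-4).
Wendy in UTC: 10:30-11:00, 11:45-13:15, 15:00-16:45, 18:15-18:45 (add 5h to convert from UTC-5).
Ximena in UTC: 09:15-16:45 (subtract 3h to convert from UTC+3).
Finn in UTC: 09:45-14:15, 14:30-17:45 (subtract 3h to convert from UTC+3).
Gabriel ∩ Grace: 11:45-13:15, 15:45-17:15.
Gabriel ∩ Grace ∩ Wendy: 11:45-13:15, 15:45-16:45.
Gabriel ∩ Grace ∩ Wendy ∩ Ximena: 11:45-13:15, 15:45-16:45.
Gabriel ∩ Grace ∩ Wendy ∩ Ximena ∩ Finn: 11:45-13:15, 15:45-16:45.
So the common availability across everyone is 11:45-13:15, 15:45-16:45.
The last common window of at least 75 minutes is 11:45-13:15; a 75-minute meeting can start as late as 12:00 and still end by 13:15.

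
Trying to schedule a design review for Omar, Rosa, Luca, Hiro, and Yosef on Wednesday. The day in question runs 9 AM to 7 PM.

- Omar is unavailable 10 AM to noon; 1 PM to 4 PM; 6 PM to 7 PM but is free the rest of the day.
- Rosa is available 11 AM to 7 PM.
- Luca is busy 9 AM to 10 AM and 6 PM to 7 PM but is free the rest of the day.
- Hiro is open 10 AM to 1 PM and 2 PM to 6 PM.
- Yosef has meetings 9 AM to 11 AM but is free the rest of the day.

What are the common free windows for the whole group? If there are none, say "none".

Omar free: 09:00-10:00, 12:00-13:00, 16:00-18:00 (invert busy blocks within the working day).
Rosa free: 11:00-19:00.
Luca free: 10:00-18:00 (invert busy blocks within the working day).
Hiro free: 10:00-13:00, 14:00-18:00.
Yosef free: 11:00-19:00 (invert busy blocks within the working day).
Omar ∩ Rosa: 12:00-13:00, 16:00-18:00.
Omar ∩ Rosa ∩ Luca: 12:00-13:00, 16:00-18:00.
Omar ∩ Rosa ∩ Luca ∩ Hiro: 12:00-13:00, 16:00-18:00.
Omar ∩ Rosa ∩ Luca ∩ Hiro ∩ Yosef: 12:00-13:00, 16:00-18:00.

12:00-13:00, 16:00-18:00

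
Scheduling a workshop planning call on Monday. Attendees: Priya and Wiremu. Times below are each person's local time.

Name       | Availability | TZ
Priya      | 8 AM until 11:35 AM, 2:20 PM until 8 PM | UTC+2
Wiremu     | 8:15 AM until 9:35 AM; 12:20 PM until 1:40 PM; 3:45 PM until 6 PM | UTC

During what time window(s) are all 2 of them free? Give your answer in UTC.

08:15-09:35, 12:20-13:40, 15:45-18:00

Priya in UTC: 06:00-09:35, 12:20-18:00 (subtract 2h to convert from UTC+2).
Wiremu in UTC: 08:15-09:35, 12:20-13:40, 15:45-18:00.
Priya ∩ Wiremu: 08:15-09:35, 12:20-13:40, 15:45-18:00.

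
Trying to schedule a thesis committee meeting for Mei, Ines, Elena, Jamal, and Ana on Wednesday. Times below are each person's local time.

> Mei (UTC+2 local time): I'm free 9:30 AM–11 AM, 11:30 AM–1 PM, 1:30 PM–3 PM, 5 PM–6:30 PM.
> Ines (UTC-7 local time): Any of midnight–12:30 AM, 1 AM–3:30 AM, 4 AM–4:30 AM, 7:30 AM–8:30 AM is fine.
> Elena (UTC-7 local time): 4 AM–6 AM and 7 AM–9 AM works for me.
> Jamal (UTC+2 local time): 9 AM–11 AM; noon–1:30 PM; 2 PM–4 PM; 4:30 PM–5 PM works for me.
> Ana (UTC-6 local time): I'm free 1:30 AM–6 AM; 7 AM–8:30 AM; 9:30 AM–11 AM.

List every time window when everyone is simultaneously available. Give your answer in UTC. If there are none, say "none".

Mei in UTC: 07:30-09:00, 09:30-11:00, 11:30-13:00, 15:00-16:30 (subtract 2h to convert from UTC+2).
Ines in UTC: 07:00-07:30, 08:00-10:30, 11:00-11:30, 14:30-15:30 (add 7h to convert from UTC-7).
Elena in UTC: 11:00-13:00, 14:00-16:00 (add 7h to convert from UTC-7).
Jamal in UTC: 07:00-09:00, 10:00-11:30, 12:00-14:00, 14:30-15:00 (subtract 2h to convert from UTC+2).
Ana in UTC: 07:30-12:00, 13:00-14:30, 15:30-17:00 (add 6h to convert from UTC-6).
Mei ∩ Ines: 08:00-09:00, 09:30-10:30, 15:00-15:30.
Mei ∩ Ines ∩ Elena: 15:00-15:30.
Mei ∩ Ines ∩ Elena ∩ Jamal: ∅.
Mei ∩ Ines ∩ Elena ∩ Jamal ∩ Ana: ∅.
There is no time when everyone is free.

none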